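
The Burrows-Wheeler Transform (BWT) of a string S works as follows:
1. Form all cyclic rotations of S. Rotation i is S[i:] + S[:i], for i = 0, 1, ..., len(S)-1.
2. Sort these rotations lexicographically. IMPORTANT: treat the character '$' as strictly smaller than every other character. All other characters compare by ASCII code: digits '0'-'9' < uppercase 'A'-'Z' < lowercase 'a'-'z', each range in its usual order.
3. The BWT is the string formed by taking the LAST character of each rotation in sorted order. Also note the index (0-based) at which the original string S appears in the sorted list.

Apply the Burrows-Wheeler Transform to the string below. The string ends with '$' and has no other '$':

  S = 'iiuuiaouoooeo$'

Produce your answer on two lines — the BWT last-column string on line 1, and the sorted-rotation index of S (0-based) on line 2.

Answer: oiou$ieoouauoi
4

Derivation:
All 14 rotations (rotation i = S[i:]+S[:i]):
  rot[0] = iiuuiaouoooeo$
  rot[1] = iuuiaouoooeo$i
  rot[2] = uuiaouoooeo$ii
  rot[3] = uiaouoooeo$iiu
  rot[4] = iaouoooeo$iiuu
  rot[5] = aouoooeo$iiuui
  rot[6] = ouoooeo$iiuuia
  rot[7] = uoooeo$iiuuiao
  rot[8] = oooeo$iiuuiaou
  rot[9] = ooeo$iiuuiaouo
  rot[10] = oeo$iiuuiaouoo
  rot[11] = eo$iiuuiaouooo
  rot[12] = o$iiuuiaouoooe
  rot[13] = $iiuuiaouoooeo
Sorted (with $ < everything):
  sorted[0] = $iiuuiaouoooeo  (last char: 'o')
  sorted[1] = aouoooeo$iiuui  (last char: 'i')
  sorted[2] = eo$iiuuiaouooo  (last char: 'o')
  sorted[3] = iaouoooeo$iiuu  (last char: 'u')
  sorted[4] = iiuuiaouoooeo$  (last char: '$')
  sorted[5] = iuuiaouoooeo$i  (last char: 'i')
  sorted[6] = o$iiuuiaouoooe  (last char: 'e')
  sorted[7] = oeo$iiuuiaouoo  (last char: 'o')
  sorted[8] = ooeo$iiuuiaouo  (last char: 'o')
  sorted[9] = oooeo$iiuuiaou  (last char: 'u')
  sorted[10] = ouoooeo$iiuuia  (last char: 'a')
  sorted[11] = uiaouoooeo$iiu  (last char: 'u')
  sorted[12] = uoooeo$iiuuiao  (last char: 'o')
  sorted[13] = uuiaouoooeo$ii  (last char: 'i')
Last column: oiou$ieoouauoi
Original string S is at sorted index 4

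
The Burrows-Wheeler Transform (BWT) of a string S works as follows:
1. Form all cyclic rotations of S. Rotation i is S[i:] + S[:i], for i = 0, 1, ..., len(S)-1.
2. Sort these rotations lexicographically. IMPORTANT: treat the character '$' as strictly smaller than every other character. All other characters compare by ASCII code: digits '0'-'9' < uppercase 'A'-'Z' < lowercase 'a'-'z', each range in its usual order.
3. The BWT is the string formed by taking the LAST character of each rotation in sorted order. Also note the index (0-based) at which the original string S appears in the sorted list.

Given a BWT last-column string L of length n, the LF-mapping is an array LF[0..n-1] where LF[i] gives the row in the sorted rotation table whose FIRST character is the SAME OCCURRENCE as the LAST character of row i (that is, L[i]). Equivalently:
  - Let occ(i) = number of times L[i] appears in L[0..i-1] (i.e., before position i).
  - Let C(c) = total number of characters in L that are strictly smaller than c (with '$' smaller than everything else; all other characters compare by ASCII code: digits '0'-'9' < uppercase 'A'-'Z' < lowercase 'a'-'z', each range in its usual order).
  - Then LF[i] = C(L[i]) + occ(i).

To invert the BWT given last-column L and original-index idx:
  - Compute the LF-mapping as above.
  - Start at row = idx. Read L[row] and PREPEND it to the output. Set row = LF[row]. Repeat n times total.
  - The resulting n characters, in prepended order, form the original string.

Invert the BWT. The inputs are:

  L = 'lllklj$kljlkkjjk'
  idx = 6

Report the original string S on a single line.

Answer: kkljkjljlkljkll$

Derivation:
LF mapping: 10 11 12 5 13 1 0 6 14 2 15 7 8 3 4 9
Walk LF starting at row 6, prepending L[row]:
  step 1: row=6, L[6]='$', prepend. Next row=LF[6]=0
  step 2: row=0, L[0]='l', prepend. Next row=LF[0]=10
  step 3: row=10, L[10]='l', prepend. Next row=LF[10]=15
  step 4: row=15, L[15]='k', prepend. Next row=LF[15]=9
  step 5: row=9, L[9]='j', prepend. Next row=LF[9]=2
  step 6: row=2, L[2]='l', prepend. Next row=LF[2]=12
  step 7: row=12, L[12]='k', prepend. Next row=LF[12]=8
  step 8: row=8, L[8]='l', prepend. Next row=LF[8]=14
  step 9: row=14, L[14]='j', prepend. Next row=LF[14]=4
  step 10: row=4, L[4]='l', prepend. Next row=LF[4]=13
  step 11: row=13, L[13]='j', prepend. Next row=LF[13]=3
  step 12: row=3, L[3]='k', prepend. Next row=LF[3]=5
  step 13: row=5, L[5]='j', prepend. Next row=LF[5]=1
  step 14: row=1, L[1]='l', prepend. Next row=LF[1]=11
  step 15: row=11, L[11]='k', prepend. Next row=LF[11]=7
  step 16: row=7, L[7]='k', prepend. Next row=LF[7]=6
Reversed output: kkljkjljlkljkll$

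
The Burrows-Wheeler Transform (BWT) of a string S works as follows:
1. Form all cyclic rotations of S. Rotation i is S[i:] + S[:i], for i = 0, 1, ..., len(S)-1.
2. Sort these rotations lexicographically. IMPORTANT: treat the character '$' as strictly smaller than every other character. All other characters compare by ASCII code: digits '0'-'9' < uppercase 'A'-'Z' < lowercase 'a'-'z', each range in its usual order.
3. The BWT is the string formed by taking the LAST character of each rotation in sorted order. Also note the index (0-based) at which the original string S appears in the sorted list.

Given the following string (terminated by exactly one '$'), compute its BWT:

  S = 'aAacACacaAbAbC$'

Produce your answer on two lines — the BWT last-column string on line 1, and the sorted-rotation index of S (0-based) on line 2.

All 15 rotations (rotation i = S[i:]+S[:i]):
  rot[0] = aAacACacaAbAbC$
  rot[1] = AacACacaAbAbC$a
  rot[2] = acACacaAbAbC$aA
  rot[3] = cACacaAbAbC$aAa
  rot[4] = ACacaAbAbC$aAac
  rot[5] = CacaAbAbC$aAacA
  rot[6] = acaAbAbC$aAacAC
  rot[7] = caAbAbC$aAacACa
  rot[8] = aAbAbC$aAacACac
  rot[9] = AbAbC$aAacACaca
  rot[10] = bAbC$aAacACacaA
  rot[11] = AbC$aAacACacaAb
  rot[12] = bC$aAacACacaAbA
  rot[13] = C$aAacACacaAbAb
  rot[14] = $aAacACacaAbAbC
Sorted (with $ < everything):
  sorted[0] = $aAacACacaAbAbC  (last char: 'C')
  sorted[1] = ACacaAbAbC$aAac  (last char: 'c')
  sorted[2] = AacACacaAbAbC$a  (last char: 'a')
  sorted[3] = AbAbC$aAacACaca  (last char: 'a')
  sorted[4] = AbC$aAacACacaAb  (last char: 'b')
  sorted[5] = C$aAacACacaAbAb  (last char: 'b')
  sorted[6] = CacaAbAbC$aAacA  (last char: 'A')
  sorted[7] = aAacACacaAbAbC$  (last char: '$')
  sorted[8] = aAbAbC$aAacACac  (last char: 'c')
  sorted[9] = acACacaAbAbC$aA  (last char: 'A')
  sorted[10] = acaAbAbC$aAacAC  (last char: 'C')
  sorted[11] = bAbC$aAacACacaA  (last char: 'A')
  sorted[12] = bC$aAacACacaAbA  (last char: 'A')
  sorted[13] = cACacaAbAbC$aAa  (last char: 'a')
  sorted[14] = caAbAbC$aAacACa  (last char: 'a')
Last column: CcaabbA$cACAAaa
Original string S is at sorted index 7

Answer: CcaabbA$cACAAaa
7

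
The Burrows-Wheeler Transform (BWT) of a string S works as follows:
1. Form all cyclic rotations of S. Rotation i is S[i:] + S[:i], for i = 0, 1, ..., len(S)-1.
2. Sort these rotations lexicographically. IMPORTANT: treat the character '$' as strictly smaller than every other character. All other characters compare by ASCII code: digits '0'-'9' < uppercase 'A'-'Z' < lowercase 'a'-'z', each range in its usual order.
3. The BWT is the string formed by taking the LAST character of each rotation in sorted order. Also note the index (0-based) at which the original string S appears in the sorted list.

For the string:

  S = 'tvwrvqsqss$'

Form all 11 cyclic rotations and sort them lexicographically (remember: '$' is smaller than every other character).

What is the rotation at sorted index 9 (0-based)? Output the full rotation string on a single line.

Answer: vwrvqsqss$t

Derivation:
All 11 rotations (rotation i = S[i:]+S[:i]):
  rot[0] = tvwrvqsqss$
  rot[1] = vwrvqsqss$t
  rot[2] = wrvqsqss$tv
  rot[3] = rvqsqss$tvw
  rot[4] = vqsqss$tvwr
  rot[5] = qsqss$tvwrv
  rot[6] = sqss$tvwrvq
  rot[7] = qss$tvwrvqs
  rot[8] = ss$tvwrvqsq
  rot[9] = s$tvwrvqsqs
  rot[10] = $tvwrvqsqss
Sorted (with $ < everything):
  sorted[0] = $tvwrvqsqss
  sorted[1] = qsqss$tvwrv
  sorted[2] = qss$tvwrvqs
  sorted[3] = rvqsqss$tvw
  sorted[4] = s$tvwrvqsqs
  sorted[5] = sqss$tvwrvq
  sorted[6] = ss$tvwrvqsq
  sorted[7] = tvwrvqsqss$
  sorted[8] = vqsqss$tvwr
  sorted[9] = vwrvqsqss$t
  sorted[10] = wrvqsqss$tv
sorted[9] = vwrvqsqss$t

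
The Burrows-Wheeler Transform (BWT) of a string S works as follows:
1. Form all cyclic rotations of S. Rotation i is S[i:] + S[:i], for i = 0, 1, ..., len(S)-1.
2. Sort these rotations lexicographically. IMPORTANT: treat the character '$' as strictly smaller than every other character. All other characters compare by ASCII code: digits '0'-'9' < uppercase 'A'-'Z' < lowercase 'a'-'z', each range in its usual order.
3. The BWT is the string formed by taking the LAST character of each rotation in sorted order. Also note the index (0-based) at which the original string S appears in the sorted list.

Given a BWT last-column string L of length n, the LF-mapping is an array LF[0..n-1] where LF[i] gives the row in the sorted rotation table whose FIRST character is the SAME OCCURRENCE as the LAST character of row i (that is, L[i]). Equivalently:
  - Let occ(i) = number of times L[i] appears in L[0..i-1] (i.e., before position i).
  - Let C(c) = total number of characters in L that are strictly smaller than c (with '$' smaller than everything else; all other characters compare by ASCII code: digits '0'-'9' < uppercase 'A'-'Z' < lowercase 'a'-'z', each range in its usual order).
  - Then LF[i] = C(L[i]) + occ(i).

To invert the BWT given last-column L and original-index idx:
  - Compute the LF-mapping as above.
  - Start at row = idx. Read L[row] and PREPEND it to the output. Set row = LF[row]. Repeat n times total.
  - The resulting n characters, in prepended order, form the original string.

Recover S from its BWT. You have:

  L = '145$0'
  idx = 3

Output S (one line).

LF mapping: 2 3 4 0 1
Walk LF starting at row 3, prepending L[row]:
  step 1: row=3, L[3]='$', prepend. Next row=LF[3]=0
  step 2: row=0, L[0]='1', prepend. Next row=LF[0]=2
  step 3: row=2, L[2]='5', prepend. Next row=LF[2]=4
  step 4: row=4, L[4]='0', prepend. Next row=LF[4]=1
  step 5: row=1, L[1]='4', prepend. Next row=LF[1]=3
Reversed output: 4051$

Answer: 4051$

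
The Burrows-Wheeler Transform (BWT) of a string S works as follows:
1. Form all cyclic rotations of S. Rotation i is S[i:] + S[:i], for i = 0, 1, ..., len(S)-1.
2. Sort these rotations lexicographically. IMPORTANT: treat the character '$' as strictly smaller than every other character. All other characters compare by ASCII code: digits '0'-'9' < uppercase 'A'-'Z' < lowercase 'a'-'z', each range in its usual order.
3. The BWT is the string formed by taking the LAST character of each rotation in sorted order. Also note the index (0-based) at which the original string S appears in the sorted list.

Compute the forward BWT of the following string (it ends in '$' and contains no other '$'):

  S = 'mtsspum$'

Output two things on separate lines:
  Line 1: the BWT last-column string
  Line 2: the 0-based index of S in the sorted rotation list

Answer: mu$sstmp
2

Derivation:
All 8 rotations (rotation i = S[i:]+S[:i]):
  rot[0] = mtsspum$
  rot[1] = tsspum$m
  rot[2] = sspum$mt
  rot[3] = spum$mts
  rot[4] = pum$mtss
  rot[5] = um$mtssp
  rot[6] = m$mtsspu
  rot[7] = $mtsspum
Sorted (with $ < everything):
  sorted[0] = $mtsspum  (last char: 'm')
  sorted[1] = m$mtsspu  (last char: 'u')
  sorted[2] = mtsspum$  (last char: '$')
  sorted[3] = pum$mtss  (last char: 's')
  sorted[4] = spum$mts  (last char: 's')
  sorted[5] = sspum$mt  (last char: 't')
  sorted[6] = tsspum$m  (last char: 'm')
  sorted[7] = um$mtssp  (last char: 'p')
Last column: mu$sstmp
Original string S is at sorted index 2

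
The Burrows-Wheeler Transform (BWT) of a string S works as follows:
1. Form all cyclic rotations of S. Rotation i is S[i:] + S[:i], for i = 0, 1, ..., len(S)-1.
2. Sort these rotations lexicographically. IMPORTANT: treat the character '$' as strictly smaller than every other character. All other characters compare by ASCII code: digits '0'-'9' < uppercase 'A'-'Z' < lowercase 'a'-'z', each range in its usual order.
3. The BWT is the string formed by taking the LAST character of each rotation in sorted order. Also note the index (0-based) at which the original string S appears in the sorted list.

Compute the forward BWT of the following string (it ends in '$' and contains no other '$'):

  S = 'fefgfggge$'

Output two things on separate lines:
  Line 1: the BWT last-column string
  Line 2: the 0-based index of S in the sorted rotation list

All 10 rotations (rotation i = S[i:]+S[:i]):
  rot[0] = fefgfggge$
  rot[1] = efgfggge$f
  rot[2] = fgfggge$fe
  rot[3] = gfggge$fef
  rot[4] = fggge$fefg
  rot[5] = ggge$fefgf
  rot[6] = gge$fefgfg
  rot[7] = ge$fefgfgg
  rot[8] = e$fefgfggg
  rot[9] = $fefgfggge
Sorted (with $ < everything):
  sorted[0] = $fefgfggge  (last char: 'e')
  sorted[1] = e$fefgfggg  (last char: 'g')
  sorted[2] = efgfggge$f  (last char: 'f')
  sorted[3] = fefgfggge$  (last char: '$')
  sorted[4] = fgfggge$fe  (last char: 'e')
  sorted[5] = fggge$fefg  (last char: 'g')
  sorted[6] = ge$fefgfgg  (last char: 'g')
  sorted[7] = gfggge$fef  (last char: 'f')
  sorted[8] = gge$fefgfg  (last char: 'g')
  sorted[9] = ggge$fefgf  (last char: 'f')
Last column: egf$eggfgf
Original string S is at sorted index 3

Answer: egf$eggfgf
3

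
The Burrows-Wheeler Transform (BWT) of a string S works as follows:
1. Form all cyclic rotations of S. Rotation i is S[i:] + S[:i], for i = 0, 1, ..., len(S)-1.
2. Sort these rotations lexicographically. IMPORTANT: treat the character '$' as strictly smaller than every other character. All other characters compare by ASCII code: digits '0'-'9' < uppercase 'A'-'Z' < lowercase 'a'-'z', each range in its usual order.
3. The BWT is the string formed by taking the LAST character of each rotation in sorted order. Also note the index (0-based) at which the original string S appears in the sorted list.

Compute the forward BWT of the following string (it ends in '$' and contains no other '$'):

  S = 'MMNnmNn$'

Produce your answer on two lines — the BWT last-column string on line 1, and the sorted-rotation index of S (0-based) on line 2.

All 8 rotations (rotation i = S[i:]+S[:i]):
  rot[0] = MMNnmNn$
  rot[1] = MNnmNn$M
  rot[2] = NnmNn$MM
  rot[3] = nmNn$MMN
  rot[4] = mNn$MMNn
  rot[5] = Nn$MMNnm
  rot[6] = n$MMNnmN
  rot[7] = $MMNnmNn
Sorted (with $ < everything):
  sorted[0] = $MMNnmNn  (last char: 'n')
  sorted[1] = MMNnmNn$  (last char: '$')
  sorted[2] = MNnmNn$M  (last char: 'M')
  sorted[3] = Nn$MMNnm  (last char: 'm')
  sorted[4] = NnmNn$MM  (last char: 'M')
  sorted[5] = mNn$MMNn  (last char: 'n')
  sorted[6] = n$MMNnmN  (last char: 'N')
  sorted[7] = nmNn$MMN  (last char: 'N')
Last column: n$MmMnNN
Original string S is at sorted index 1

Answer: n$MmMnNN
1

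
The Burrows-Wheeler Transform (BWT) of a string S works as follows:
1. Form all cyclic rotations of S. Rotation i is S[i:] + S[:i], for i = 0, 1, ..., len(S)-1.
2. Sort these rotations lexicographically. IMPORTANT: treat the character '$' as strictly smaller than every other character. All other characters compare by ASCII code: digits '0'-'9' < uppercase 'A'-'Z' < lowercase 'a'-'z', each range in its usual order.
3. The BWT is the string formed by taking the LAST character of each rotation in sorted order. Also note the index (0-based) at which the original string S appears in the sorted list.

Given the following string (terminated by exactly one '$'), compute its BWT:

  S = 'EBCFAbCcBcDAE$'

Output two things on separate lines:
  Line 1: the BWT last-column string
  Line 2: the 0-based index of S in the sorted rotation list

Answer: EDFEcBbcA$CACB
9

Derivation:
All 14 rotations (rotation i = S[i:]+S[:i]):
  rot[0] = EBCFAbCcBcDAE$
  rot[1] = BCFAbCcBcDAE$E
  rot[2] = CFAbCcBcDAE$EB
  rot[3] = FAbCcBcDAE$EBC
  rot[4] = AbCcBcDAE$EBCF
  rot[5] = bCcBcDAE$EBCFA
  rot[6] = CcBcDAE$EBCFAb
  rot[7] = cBcDAE$EBCFAbC
  rot[8] = BcDAE$EBCFAbCc
  rot[9] = cDAE$EBCFAbCcB
  rot[10] = DAE$EBCFAbCcBc
  rot[11] = AE$EBCFAbCcBcD
  rot[12] = E$EBCFAbCcBcDA
  rot[13] = $EBCFAbCcBcDAE
Sorted (with $ < everything):
  sorted[0] = $EBCFAbCcBcDAE  (last char: 'E')
  sorted[1] = AE$EBCFAbCcBcD  (last char: 'D')
  sorted[2] = AbCcBcDAE$EBCF  (last char: 'F')
  sorted[3] = BCFAbCcBcDAE$E  (last char: 'E')
  sorted[4] = BcDAE$EBCFAbCc  (last char: 'c')
  sorted[5] = CFAbCcBcDAE$EB  (last char: 'B')
  sorted[6] = CcBcDAE$EBCFAb  (last char: 'b')
  sorted[7] = DAE$EBCFAbCcBc  (last char: 'c')
  sorted[8] = E$EBCFAbCcBcDA  (last char: 'A')
  sorted[9] = EBCFAbCcBcDAE$  (last char: '$')
  sorted[10] = FAbCcBcDAE$EBC  (last char: 'C')
  sorted[11] = bCcBcDAE$EBCFA  (last char: 'A')
  sorted[12] = cBcDAE$EBCFAbC  (last char: 'C')
  sorted[13] = cDAE$EBCFAbCcB  (last char: 'B')
Last column: EDFEcBbcA$CACB
Original string S is at sorted index 9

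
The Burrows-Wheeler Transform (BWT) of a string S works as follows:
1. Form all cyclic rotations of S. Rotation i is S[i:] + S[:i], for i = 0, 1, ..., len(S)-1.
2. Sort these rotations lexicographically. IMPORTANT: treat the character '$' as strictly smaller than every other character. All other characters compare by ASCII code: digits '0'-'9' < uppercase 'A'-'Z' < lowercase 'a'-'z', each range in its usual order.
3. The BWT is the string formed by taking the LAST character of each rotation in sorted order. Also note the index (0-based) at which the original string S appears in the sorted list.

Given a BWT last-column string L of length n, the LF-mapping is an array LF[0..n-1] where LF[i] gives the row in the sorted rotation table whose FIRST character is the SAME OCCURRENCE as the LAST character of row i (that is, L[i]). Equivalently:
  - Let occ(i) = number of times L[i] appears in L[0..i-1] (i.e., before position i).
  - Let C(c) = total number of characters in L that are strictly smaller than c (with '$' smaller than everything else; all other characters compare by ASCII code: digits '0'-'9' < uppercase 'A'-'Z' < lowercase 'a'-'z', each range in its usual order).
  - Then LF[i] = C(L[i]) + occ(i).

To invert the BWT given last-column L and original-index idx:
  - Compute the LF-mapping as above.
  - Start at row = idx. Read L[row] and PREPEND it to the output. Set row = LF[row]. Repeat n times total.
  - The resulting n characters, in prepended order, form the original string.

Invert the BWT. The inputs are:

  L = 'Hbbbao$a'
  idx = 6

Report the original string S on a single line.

Answer: baobabH$

Derivation:
LF mapping: 1 4 5 6 2 7 0 3
Walk LF starting at row 6, prepending L[row]:
  step 1: row=6, L[6]='$', prepend. Next row=LF[6]=0
  step 2: row=0, L[0]='H', prepend. Next row=LF[0]=1
  step 3: row=1, L[1]='b', prepend. Next row=LF[1]=4
  step 4: row=4, L[4]='a', prepend. Next row=LF[4]=2
  step 5: row=2, L[2]='b', prepend. Next row=LF[2]=5
  step 6: row=5, L[5]='o', prepend. Next row=LF[5]=7
  step 7: row=7, L[7]='a', prepend. Next row=LF[7]=3
  step 8: row=3, L[3]='b', prepend. Next row=LF[3]=6
Reversed output: baobabH$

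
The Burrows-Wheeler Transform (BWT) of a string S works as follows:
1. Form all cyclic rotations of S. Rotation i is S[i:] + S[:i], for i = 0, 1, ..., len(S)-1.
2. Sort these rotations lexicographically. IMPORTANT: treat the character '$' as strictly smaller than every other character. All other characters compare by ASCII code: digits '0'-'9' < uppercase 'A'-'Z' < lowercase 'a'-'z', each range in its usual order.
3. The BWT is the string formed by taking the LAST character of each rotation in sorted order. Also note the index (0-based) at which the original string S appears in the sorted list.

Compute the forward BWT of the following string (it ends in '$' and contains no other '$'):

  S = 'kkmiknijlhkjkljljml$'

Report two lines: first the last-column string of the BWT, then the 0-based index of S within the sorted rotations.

All 20 rotations (rotation i = S[i:]+S[:i]):
  rot[0] = kkmiknijlhkjkljljml$
  rot[1] = kmiknijlhkjkljljml$k
  rot[2] = miknijlhkjkljljml$kk
  rot[3] = iknijlhkjkljljml$kkm
  rot[4] = knijlhkjkljljml$kkmi
  rot[5] = nijlhkjkljljml$kkmik
  rot[6] = ijlhkjkljljml$kkmikn
  rot[7] = jlhkjkljljml$kkmikni
  rot[8] = lhkjkljljml$kkmiknij
  rot[9] = hkjkljljml$kkmiknijl
  rot[10] = kjkljljml$kkmiknijlh
  rot[11] = jkljljml$kkmiknijlhk
  rot[12] = kljljml$kkmiknijlhkj
  rot[13] = ljljml$kkmiknijlhkjk
  rot[14] = jljml$kkmiknijlhkjkl
  rot[15] = ljml$kkmiknijlhkjklj
  rot[16] = jml$kkmiknijlhkjkljl
  rot[17] = ml$kkmiknijlhkjkljlj
  rot[18] = l$kkmiknijlhkjkljljm
  rot[19] = $kkmiknijlhkjkljljml
Sorted (with $ < everything):
  sorted[0] = $kkmiknijlhkjkljljml  (last char: 'l')
  sorted[1] = hkjkljljml$kkmiknijl  (last char: 'l')
  sorted[2] = ijlhkjkljljml$kkmikn  (last char: 'n')
  sorted[3] = iknijlhkjkljljml$kkm  (last char: 'm')
  sorted[4] = jkljljml$kkmiknijlhk  (last char: 'k')
  sorted[5] = jlhkjkljljml$kkmikni  (last char: 'i')
  sorted[6] = jljml$kkmiknijlhkjkl  (last char: 'l')
  sorted[7] = jml$kkmiknijlhkjkljl  (last char: 'l')
  sorted[8] = kjkljljml$kkmiknijlh  (last char: 'h')
  sorted[9] = kkmiknijlhkjkljljml$  (last char: '$')
  sorted[10] = kljljml$kkmiknijlhkj  (last char: 'j')
  sorted[11] = kmiknijlhkjkljljml$k  (last char: 'k')
  sorted[12] = knijlhkjkljljml$kkmi  (last char: 'i')
  sorted[13] = l$kkmiknijlhkjkljljm  (last char: 'm')
  sorted[14] = lhkjkljljml$kkmiknij  (last char: 'j')
  sorted[15] = ljljml$kkmiknijlhkjk  (last char: 'k')
  sorted[16] = ljml$kkmiknijlhkjklj  (last char: 'j')
  sorted[17] = miknijlhkjkljljml$kk  (last char: 'k')
  sorted[18] = ml$kkmiknijlhkjkljlj  (last char: 'j')
  sorted[19] = nijlhkjkljljml$kkmik  (last char: 'k')
Last column: llnmkillh$jkimjkjkjk
Original string S is at sorted index 9

Answer: llnmkillh$jkimjkjkjk
9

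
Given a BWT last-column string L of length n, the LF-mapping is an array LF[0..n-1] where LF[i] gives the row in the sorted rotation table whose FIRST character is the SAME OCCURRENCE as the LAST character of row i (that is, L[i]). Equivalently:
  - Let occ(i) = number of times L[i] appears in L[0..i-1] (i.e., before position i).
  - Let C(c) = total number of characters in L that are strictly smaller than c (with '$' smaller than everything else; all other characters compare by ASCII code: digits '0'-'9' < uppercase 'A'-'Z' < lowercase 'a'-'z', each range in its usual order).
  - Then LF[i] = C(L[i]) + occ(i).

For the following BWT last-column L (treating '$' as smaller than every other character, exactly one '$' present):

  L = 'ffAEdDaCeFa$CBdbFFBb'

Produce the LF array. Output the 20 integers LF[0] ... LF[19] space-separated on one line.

Char counts: '$':1, 'A':1, 'B':2, 'C':2, 'D':1, 'E':1, 'F':3, 'a':2, 'b':2, 'd':2, 'e':1, 'f':2
C (first-col start): C('$')=0, C('A')=1, C('B')=2, C('C')=4, C('D')=6, C('E')=7, C('F')=8, C('a')=11, C('b')=13, C('d')=15, C('e')=17, C('f')=18
L[0]='f': occ=0, LF[0]=C('f')+0=18+0=18
L[1]='f': occ=1, LF[1]=C('f')+1=18+1=19
L[2]='A': occ=0, LF[2]=C('A')+0=1+0=1
L[3]='E': occ=0, LF[3]=C('E')+0=7+0=7
L[4]='d': occ=0, LF[4]=C('d')+0=15+0=15
L[5]='D': occ=0, LF[5]=C('D')+0=6+0=6
L[6]='a': occ=0, LF[6]=C('a')+0=11+0=11
L[7]='C': occ=0, LF[7]=C('C')+0=4+0=4
L[8]='e': occ=0, LF[8]=C('e')+0=17+0=17
L[9]='F': occ=0, LF[9]=C('F')+0=8+0=8
L[10]='a': occ=1, LF[10]=C('a')+1=11+1=12
L[11]='$': occ=0, LF[11]=C('$')+0=0+0=0
L[12]='C': occ=1, LF[12]=C('C')+1=4+1=5
L[13]='B': occ=0, LF[13]=C('B')+0=2+0=2
L[14]='d': occ=1, LF[14]=C('d')+1=15+1=16
L[15]='b': occ=0, LF[15]=C('b')+0=13+0=13
L[16]='F': occ=1, LF[16]=C('F')+1=8+1=9
L[17]='F': occ=2, LF[17]=C('F')+2=8+2=10
L[18]='B': occ=1, LF[18]=C('B')+1=2+1=3
L[19]='b': occ=1, LF[19]=C('b')+1=13+1=14

Answer: 18 19 1 7 15 6 11 4 17 8 12 0 5 2 16 13 9 10 3 14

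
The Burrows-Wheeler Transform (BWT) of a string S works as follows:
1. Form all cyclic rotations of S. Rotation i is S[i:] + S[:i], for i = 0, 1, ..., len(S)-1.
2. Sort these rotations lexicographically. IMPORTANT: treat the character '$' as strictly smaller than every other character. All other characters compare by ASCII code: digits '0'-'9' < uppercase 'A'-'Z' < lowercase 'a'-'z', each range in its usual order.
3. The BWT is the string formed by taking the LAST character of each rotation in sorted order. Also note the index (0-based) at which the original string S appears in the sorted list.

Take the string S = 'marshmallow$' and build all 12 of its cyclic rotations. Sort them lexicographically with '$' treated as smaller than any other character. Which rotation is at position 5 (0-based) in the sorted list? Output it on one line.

Answer: low$marshmal

Derivation:
All 12 rotations (rotation i = S[i:]+S[:i]):
  rot[0] = marshmallow$
  rot[1] = arshmallow$m
  rot[2] = rshmallow$ma
  rot[3] = shmallow$mar
  rot[4] = hmallow$mars
  rot[5] = mallow$marsh
  rot[6] = allow$marshm
  rot[7] = llow$marshma
  rot[8] = low$marshmal
  rot[9] = ow$marshmall
  rot[10] = w$marshmallo
  rot[11] = $marshmallow
Sorted (with $ < everything):
  sorted[0] = $marshmallow
  sorted[1] = allow$marshm
  sorted[2] = arshmallow$m
  sorted[3] = hmallow$mars
  sorted[4] = llow$marshma
  sorted[5] = low$marshmal
  sorted[6] = mallow$marsh
  sorted[7] = marshmallow$
  sorted[8] = ow$marshmall
  sorted[9] = rshmallow$ma
  sorted[10] = shmallow$mar
  sorted[11] = w$marshmallo
sorted[5] = low$marshmal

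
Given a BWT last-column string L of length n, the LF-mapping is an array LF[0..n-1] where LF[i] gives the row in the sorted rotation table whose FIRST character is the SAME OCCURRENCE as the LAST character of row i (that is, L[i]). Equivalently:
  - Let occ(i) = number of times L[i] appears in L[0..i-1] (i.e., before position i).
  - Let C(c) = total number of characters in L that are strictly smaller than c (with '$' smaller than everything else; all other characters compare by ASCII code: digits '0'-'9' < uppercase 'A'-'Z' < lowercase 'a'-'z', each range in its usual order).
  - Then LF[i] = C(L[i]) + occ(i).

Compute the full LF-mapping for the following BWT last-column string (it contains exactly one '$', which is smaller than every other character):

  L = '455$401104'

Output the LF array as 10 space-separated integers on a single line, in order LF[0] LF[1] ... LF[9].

Answer: 5 8 9 0 6 1 3 4 2 7

Derivation:
Char counts: '$':1, '0':2, '1':2, '4':3, '5':2
C (first-col start): C('$')=0, C('0')=1, C('1')=3, C('4')=5, C('5')=8
L[0]='4': occ=0, LF[0]=C('4')+0=5+0=5
L[1]='5': occ=0, LF[1]=C('5')+0=8+0=8
L[2]='5': occ=1, LF[2]=C('5')+1=8+1=9
L[3]='$': occ=0, LF[3]=C('$')+0=0+0=0
L[4]='4': occ=1, LF[4]=C('4')+1=5+1=6
L[5]='0': occ=0, LF[5]=C('0')+0=1+0=1
L[6]='1': occ=0, LF[6]=C('1')+0=3+0=3
L[7]='1': occ=1, LF[7]=C('1')+1=3+1=4
L[8]='0': occ=1, LF[8]=C('0')+1=1+1=2
L[9]='4': occ=2, LF[9]=C('4')+2=5+2=7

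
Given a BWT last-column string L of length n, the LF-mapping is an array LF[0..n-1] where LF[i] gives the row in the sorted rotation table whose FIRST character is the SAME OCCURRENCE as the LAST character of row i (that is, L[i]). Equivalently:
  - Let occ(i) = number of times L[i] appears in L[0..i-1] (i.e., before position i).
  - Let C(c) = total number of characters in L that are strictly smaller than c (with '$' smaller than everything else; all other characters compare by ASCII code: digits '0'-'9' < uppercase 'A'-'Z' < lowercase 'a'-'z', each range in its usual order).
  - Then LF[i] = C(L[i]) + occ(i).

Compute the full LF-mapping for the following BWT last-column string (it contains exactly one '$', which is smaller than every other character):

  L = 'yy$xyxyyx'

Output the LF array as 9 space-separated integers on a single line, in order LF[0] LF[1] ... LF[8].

Answer: 4 5 0 1 6 2 7 8 3

Derivation:
Char counts: '$':1, 'x':3, 'y':5
C (first-col start): C('$')=0, C('x')=1, C('y')=4
L[0]='y': occ=0, LF[0]=C('y')+0=4+0=4
L[1]='y': occ=1, LF[1]=C('y')+1=4+1=5
L[2]='$': occ=0, LF[2]=C('$')+0=0+0=0
L[3]='x': occ=0, LF[3]=C('x')+0=1+0=1
L[4]='y': occ=2, LF[4]=C('y')+2=4+2=6
L[5]='x': occ=1, LF[5]=C('x')+1=1+1=2
L[6]='y': occ=3, LF[6]=C('y')+3=4+3=7
L[7]='y': occ=4, LF[7]=C('y')+4=4+4=8
L[8]='x': occ=2, LF[8]=C('x')+2=1+2=3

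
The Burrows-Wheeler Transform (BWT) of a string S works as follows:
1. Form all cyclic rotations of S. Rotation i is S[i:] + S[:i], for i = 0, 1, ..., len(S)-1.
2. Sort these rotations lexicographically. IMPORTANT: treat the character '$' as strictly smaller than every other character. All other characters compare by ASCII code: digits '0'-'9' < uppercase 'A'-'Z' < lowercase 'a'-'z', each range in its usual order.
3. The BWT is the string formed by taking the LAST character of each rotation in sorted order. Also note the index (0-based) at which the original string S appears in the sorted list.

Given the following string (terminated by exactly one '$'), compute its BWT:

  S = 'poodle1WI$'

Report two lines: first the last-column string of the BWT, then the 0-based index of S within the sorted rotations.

All 10 rotations (rotation i = S[i:]+S[:i]):
  rot[0] = poodle1WI$
  rot[1] = oodle1WI$p
  rot[2] = odle1WI$po
  rot[3] = dle1WI$poo
  rot[4] = le1WI$pood
  rot[5] = e1WI$poodl
  rot[6] = 1WI$poodle
  rot[7] = WI$poodle1
  rot[8] = I$poodle1W
  rot[9] = $poodle1WI
Sorted (with $ < everything):
  sorted[0] = $poodle1WI  (last char: 'I')
  sorted[1] = 1WI$poodle  (last char: 'e')
  sorted[2] = I$poodle1W  (last char: 'W')
  sorted[3] = WI$poodle1  (last char: '1')
  sorted[4] = dle1WI$poo  (last char: 'o')
  sorted[5] = e1WI$poodl  (last char: 'l')
  sorted[6] = le1WI$pood  (last char: 'd')
  sorted[7] = odle1WI$po  (last char: 'o')
  sorted[8] = oodle1WI$p  (last char: 'p')
  sorted[9] = poodle1WI$  (last char: '$')
Last column: IeW1oldop$
Original string S is at sorted index 9

Answer: IeW1oldop$
9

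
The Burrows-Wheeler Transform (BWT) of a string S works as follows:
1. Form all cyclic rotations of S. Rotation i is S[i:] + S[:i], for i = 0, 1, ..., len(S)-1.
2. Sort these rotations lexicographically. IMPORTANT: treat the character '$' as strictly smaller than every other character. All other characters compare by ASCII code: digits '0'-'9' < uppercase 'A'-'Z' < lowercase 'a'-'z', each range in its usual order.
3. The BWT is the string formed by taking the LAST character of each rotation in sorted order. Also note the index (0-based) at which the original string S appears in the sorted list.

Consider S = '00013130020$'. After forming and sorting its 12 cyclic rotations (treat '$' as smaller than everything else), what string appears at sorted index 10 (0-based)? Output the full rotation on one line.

All 12 rotations (rotation i = S[i:]+S[:i]):
  rot[0] = 00013130020$
  rot[1] = 0013130020$0
  rot[2] = 013130020$00
  rot[3] = 13130020$000
  rot[4] = 3130020$0001
  rot[5] = 130020$00013
  rot[6] = 30020$000131
  rot[7] = 0020$0001313
  rot[8] = 020$00013130
  rot[9] = 20$000131300
  rot[10] = 0$0001313002
  rot[11] = $00013130020
Sorted (with $ < everything):
  sorted[0] = $00013130020
  sorted[1] = 0$0001313002
  sorted[2] = 00013130020$
  sorted[3] = 0013130020$0
  sorted[4] = 0020$0001313
  sorted[5] = 013130020$00
  sorted[6] = 020$00013130
  sorted[7] = 130020$00013
  sorted[8] = 13130020$000
  sorted[9] = 20$000131300
  sorted[10] = 30020$000131
  sorted[11] = 3130020$0001
sorted[10] = 30020$000131

Answer: 30020$000131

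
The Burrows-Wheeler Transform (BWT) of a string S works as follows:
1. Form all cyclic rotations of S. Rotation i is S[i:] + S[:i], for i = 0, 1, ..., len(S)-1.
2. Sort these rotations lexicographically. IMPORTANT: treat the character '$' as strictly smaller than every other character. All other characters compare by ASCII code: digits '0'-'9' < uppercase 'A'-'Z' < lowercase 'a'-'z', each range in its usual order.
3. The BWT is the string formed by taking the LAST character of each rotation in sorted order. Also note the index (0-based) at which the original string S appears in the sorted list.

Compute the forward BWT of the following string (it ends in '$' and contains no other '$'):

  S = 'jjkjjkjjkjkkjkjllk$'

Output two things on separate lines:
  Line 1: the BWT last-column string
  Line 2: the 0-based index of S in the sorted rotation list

All 19 rotations (rotation i = S[i:]+S[:i]):
  rot[0] = jjkjjkjjkjkkjkjllk$
  rot[1] = jkjjkjjkjkkjkjllk$j
  rot[2] = kjjkjjkjkkjkjllk$jj
  rot[3] = jjkjjkjkkjkjllk$jjk
  rot[4] = jkjjkjkkjkjllk$jjkj
  rot[5] = kjjkjkkjkjllk$jjkjj
  rot[6] = jjkjkkjkjllk$jjkjjk
  rot[7] = jkjkkjkjllk$jjkjjkj
  rot[8] = kjkkjkjllk$jjkjjkjj
  rot[9] = jkkjkjllk$jjkjjkjjk
  rot[10] = kkjkjllk$jjkjjkjjkj
  rot[11] = kjkjllk$jjkjjkjjkjk
  rot[12] = jkjllk$jjkjjkjjkjkk
  rot[13] = kjllk$jjkjjkjjkjkkj
  rot[14] = jllk$jjkjjkjjkjkkjk
  rot[15] = llk$jjkjjkjjkjkkjkj
  rot[16] = lk$jjkjjkjjkjkkjkjl
  rot[17] = k$jjkjjkjjkjkkjkjll
  rot[18] = $jjkjjkjjkjkkjkjllk
Sorted (with $ < everything):
  sorted[0] = $jjkjjkjjkjkkjkjllk  (last char: 'k')
  sorted[1] = jjkjjkjjkjkkjkjllk$  (last char: '$')
  sorted[2] = jjkjjkjkkjkjllk$jjk  (last char: 'k')
  sorted[3] = jjkjkkjkjllk$jjkjjk  (last char: 'k')
  sorted[4] = jkjjkjjkjkkjkjllk$j  (last char: 'j')
  sorted[5] = jkjjkjkkjkjllk$jjkj  (last char: 'j')
  sorted[6] = jkjkkjkjllk$jjkjjkj  (last char: 'j')
  sorted[7] = jkjllk$jjkjjkjjkjkk  (last char: 'k')
  sorted[8] = jkkjkjllk$jjkjjkjjk  (last char: 'k')
  sorted[9] = jllk$jjkjjkjjkjkkjk  (last char: 'k')
  sorted[10] = k$jjkjjkjjkjkkjkjll  (last char: 'l')
  sorted[11] = kjjkjjkjkkjkjllk$jj  (last char: 'j')
  sorted[12] = kjjkjkkjkjllk$jjkjj  (last char: 'j')
  sorted[13] = kjkjllk$jjkjjkjjkjk  (last char: 'k')
  sorted[14] = kjkkjkjllk$jjkjjkjj  (last char: 'j')
  sorted[15] = kjllk$jjkjjkjjkjkkj  (last char: 'j')
  sorted[16] = kkjkjllk$jjkjjkjjkj  (last char: 'j')
  sorted[17] = lk$jjkjjkjjkjkkjkjl  (last char: 'l')
  sorted[18] = llk$jjkjjkjjkjkkjkj  (last char: 'j')
Last column: k$kkjjjkkkljjkjjjlj
Original string S is at sorted index 1

Answer: k$kkjjjkkkljjkjjjlj
1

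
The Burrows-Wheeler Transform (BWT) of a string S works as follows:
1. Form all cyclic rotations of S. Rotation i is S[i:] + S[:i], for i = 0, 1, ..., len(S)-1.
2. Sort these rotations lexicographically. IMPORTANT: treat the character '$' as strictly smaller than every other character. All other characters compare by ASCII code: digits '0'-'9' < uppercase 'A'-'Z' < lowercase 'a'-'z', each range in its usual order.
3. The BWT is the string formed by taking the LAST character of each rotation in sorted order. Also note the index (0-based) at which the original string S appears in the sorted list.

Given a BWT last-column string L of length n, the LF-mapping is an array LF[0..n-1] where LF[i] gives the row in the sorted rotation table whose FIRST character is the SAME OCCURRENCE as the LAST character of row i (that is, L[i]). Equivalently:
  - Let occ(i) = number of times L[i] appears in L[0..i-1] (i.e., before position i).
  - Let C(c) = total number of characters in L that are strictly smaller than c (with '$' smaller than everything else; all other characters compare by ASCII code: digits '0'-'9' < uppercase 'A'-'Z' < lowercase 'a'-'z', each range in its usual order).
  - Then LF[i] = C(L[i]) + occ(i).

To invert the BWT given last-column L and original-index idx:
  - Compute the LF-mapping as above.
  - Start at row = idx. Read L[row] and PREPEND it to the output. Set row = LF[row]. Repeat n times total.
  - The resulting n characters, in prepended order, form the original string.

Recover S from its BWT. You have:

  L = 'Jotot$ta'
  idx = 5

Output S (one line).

LF mapping: 1 3 5 4 6 0 7 2
Walk LF starting at row 5, prepending L[row]:
  step 1: row=5, L[5]='$', prepend. Next row=LF[5]=0
  step 2: row=0, L[0]='J', prepend. Next row=LF[0]=1
  step 3: row=1, L[1]='o', prepend. Next row=LF[1]=3
  step 4: row=3, L[3]='o', prepend. Next row=LF[3]=4
  step 5: row=4, L[4]='t', prepend. Next row=LF[4]=6
  step 6: row=6, L[6]='t', prepend. Next row=LF[6]=7
  step 7: row=7, L[7]='a', prepend. Next row=LF[7]=2
  step 8: row=2, L[2]='t', prepend. Next row=LF[2]=5
Reversed output: tattooJ$

Answer: tattooJ$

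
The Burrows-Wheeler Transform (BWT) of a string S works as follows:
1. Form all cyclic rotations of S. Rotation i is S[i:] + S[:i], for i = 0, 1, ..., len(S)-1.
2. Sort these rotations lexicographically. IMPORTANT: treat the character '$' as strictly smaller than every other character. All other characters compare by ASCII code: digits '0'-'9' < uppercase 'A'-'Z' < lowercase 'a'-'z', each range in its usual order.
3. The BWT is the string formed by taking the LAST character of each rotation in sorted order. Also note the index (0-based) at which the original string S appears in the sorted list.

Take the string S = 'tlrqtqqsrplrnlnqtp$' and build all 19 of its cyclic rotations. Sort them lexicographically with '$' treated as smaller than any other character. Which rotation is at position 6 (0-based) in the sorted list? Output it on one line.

All 19 rotations (rotation i = S[i:]+S[:i]):
  rot[0] = tlrqtqqsrplrnlnqtp$
  rot[1] = lrqtqqsrplrnlnqtp$t
  rot[2] = rqtqqsrplrnlnqtp$tl
  rot[3] = qtqqsrplrnlnqtp$tlr
  rot[4] = tqqsrplrnlnqtp$tlrq
  rot[5] = qqsrplrnlnqtp$tlrqt
  rot[6] = qsrplrnlnqtp$tlrqtq
  rot[7] = srplrnlnqtp$tlrqtqq
  rot[8] = rplrnlnqtp$tlrqtqqs
  rot[9] = plrnlnqtp$tlrqtqqsr
  rot[10] = lrnlnqtp$tlrqtqqsrp
  rot[11] = rnlnqtp$tlrqtqqsrpl
  rot[12] = nlnqtp$tlrqtqqsrplr
  rot[13] = lnqtp$tlrqtqqsrplrn
  rot[14] = nqtp$tlrqtqqsrplrnl
  rot[15] = qtp$tlrqtqqsrplrnln
  rot[16] = tp$tlrqtqqsrplrnlnq
  rot[17] = p$tlrqtqqsrplrnlnqt
  rot[18] = $tlrqtqqsrplrnlnqtp
Sorted (with $ < everything):
  sorted[0] = $tlrqtqqsrplrnlnqtp
  sorted[1] = lnqtp$tlrqtqqsrplrn
  sorted[2] = lrnlnqtp$tlrqtqqsrp
  sorted[3] = lrqtqqsrplrnlnqtp$t
  sorted[4] = nlnqtp$tlrqtqqsrplr
  sorted[5] = nqtp$tlrqtqqsrplrnl
  sorted[6] = p$tlrqtqqsrplrnlnqt
  sorted[7] = plrnlnqtp$tlrqtqqsr
  sorted[8] = qqsrplrnlnqtp$tlrqt
  sorted[9] = qsrplrnlnqtp$tlrqtq
  sorted[10] = qtp$tlrqtqqsrplrnln
  sorted[11] = qtqqsrplrnlnqtp$tlr
  sorted[12] = rnlnqtp$tlrqtqqsrpl
  sorted[13] = rplrnlnqtp$tlrqtqqs
  sorted[14] = rqtqqsrplrnlnqtp$tl
  sorted[15] = srplrnlnqtp$tlrqtqq
  sorted[16] = tlrqtqqsrplrnlnqtp$
  sorted[17] = tp$tlrqtqqsrplrnlnq
  sorted[18] = tqqsrplrnlnqtp$tlrq
sorted[6] = p$tlrqtqqsrplrnlnqt

Answer: p$tlrqtqqsrplrnlnqt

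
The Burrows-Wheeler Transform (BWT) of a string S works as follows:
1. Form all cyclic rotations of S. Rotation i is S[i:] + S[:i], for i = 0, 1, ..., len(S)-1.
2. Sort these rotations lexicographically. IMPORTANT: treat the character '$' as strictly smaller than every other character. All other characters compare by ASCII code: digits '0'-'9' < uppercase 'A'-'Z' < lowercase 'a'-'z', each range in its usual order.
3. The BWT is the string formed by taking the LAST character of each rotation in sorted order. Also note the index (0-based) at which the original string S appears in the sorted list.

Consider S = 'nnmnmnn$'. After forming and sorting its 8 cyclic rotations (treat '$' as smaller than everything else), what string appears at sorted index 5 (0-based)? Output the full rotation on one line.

Answer: nmnn$nnm

Derivation:
All 8 rotations (rotation i = S[i:]+S[:i]):
  rot[0] = nnmnmnn$
  rot[1] = nmnmnn$n
  rot[2] = mnmnn$nn
  rot[3] = nmnn$nnm
  rot[4] = mnn$nnmn
  rot[5] = nn$nnmnm
  rot[6] = n$nnmnmn
  rot[7] = $nnmnmnn
Sorted (with $ < everything):
  sorted[0] = $nnmnmnn
  sorted[1] = mnmnn$nn
  sorted[2] = mnn$nnmn
  sorted[3] = n$nnmnmn
  sorted[4] = nmnmnn$n
  sorted[5] = nmnn$nnm
  sorted[6] = nn$nnmnm
  sorted[7] = nnmnmnn$
sorted[5] = nmnn$nnm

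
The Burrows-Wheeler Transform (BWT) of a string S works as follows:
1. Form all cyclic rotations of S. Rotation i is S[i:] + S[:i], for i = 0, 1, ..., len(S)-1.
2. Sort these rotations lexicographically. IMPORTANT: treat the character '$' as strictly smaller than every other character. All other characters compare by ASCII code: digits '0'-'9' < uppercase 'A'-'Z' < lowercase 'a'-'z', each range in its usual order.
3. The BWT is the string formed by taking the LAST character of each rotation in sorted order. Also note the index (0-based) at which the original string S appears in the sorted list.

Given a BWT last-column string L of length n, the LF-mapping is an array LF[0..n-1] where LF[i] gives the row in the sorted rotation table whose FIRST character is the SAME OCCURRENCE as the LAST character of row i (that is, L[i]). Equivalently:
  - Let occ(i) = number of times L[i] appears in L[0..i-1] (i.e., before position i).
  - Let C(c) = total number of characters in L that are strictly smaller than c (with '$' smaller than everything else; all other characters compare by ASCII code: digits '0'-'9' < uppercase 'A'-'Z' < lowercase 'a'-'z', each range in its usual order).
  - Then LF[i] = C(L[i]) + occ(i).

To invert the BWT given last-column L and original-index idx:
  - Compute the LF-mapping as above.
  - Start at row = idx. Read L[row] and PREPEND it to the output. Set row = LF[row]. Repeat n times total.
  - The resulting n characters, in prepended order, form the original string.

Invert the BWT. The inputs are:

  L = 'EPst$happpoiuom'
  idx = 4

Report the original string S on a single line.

LF mapping: 1 2 12 13 0 4 3 9 10 11 7 5 14 8 6
Walk LF starting at row 4, prepending L[row]:
  step 1: row=4, L[4]='$', prepend. Next row=LF[4]=0
  step 2: row=0, L[0]='E', prepend. Next row=LF[0]=1
  step 3: row=1, L[1]='P', prepend. Next row=LF[1]=2
  step 4: row=2, L[2]='s', prepend. Next row=LF[2]=12
  step 5: row=12, L[12]='u', prepend. Next row=LF[12]=14
  step 6: row=14, L[14]='m', prepend. Next row=LF[14]=6
  step 7: row=6, L[6]='a', prepend. Next row=LF[6]=3
  step 8: row=3, L[3]='t', prepend. Next row=LF[3]=13
  step 9: row=13, L[13]='o', prepend. Next row=LF[13]=8
  step 10: row=8, L[8]='p', prepend. Next row=LF[8]=10
  step 11: row=10, L[10]='o', prepend. Next row=LF[10]=7
  step 12: row=7, L[7]='p', prepend. Next row=LF[7]=9
  step 13: row=9, L[9]='p', prepend. Next row=LF[9]=11
  step 14: row=11, L[11]='i', prepend. Next row=LF[11]=5
  step 15: row=5, L[5]='h', prepend. Next row=LF[5]=4
Reversed output: hippopotamusPE$

Answer: hippopotamusPE$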